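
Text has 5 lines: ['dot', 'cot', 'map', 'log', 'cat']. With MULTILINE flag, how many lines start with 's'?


With MULTILINE flag, ^ matches the start of each line.
Lines: ['dot', 'cot', 'map', 'log', 'cat']
Checking which lines start with 's':
  Line 1: 'dot' -> no
  Line 2: 'cot' -> no
  Line 3: 'map' -> no
  Line 4: 'log' -> no
  Line 5: 'cat' -> no
Matching lines: []
Count: 0

0


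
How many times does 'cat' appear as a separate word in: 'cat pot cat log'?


Scanning each word for exact match 'cat':
  Word 1: 'cat' -> MATCH
  Word 2: 'pot' -> no
  Word 3: 'cat' -> MATCH
  Word 4: 'log' -> no
Total matches: 2

2


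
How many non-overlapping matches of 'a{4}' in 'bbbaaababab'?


Pattern 'a{4}' matches exactly 4 consecutive a's (greedy, non-overlapping).
String: 'bbbaaababab'
Scanning for runs of a's:
  Run at pos 3: 'aaa' (length 3) -> 0 match(es)
  Run at pos 7: 'a' (length 1) -> 0 match(es)
  Run at pos 9: 'a' (length 1) -> 0 match(es)
Matches found: []
Total: 0

0


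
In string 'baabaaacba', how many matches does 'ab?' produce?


Pattern 'ab?' matches 'a' optionally followed by 'b'.
String: 'baabaaacba'
Scanning left to right for 'a' then checking next char:
  Match 1: 'a' (a not followed by b)
  Match 2: 'ab' (a followed by b)
  Match 3: 'a' (a not followed by b)
  Match 4: 'a' (a not followed by b)
  Match 5: 'a' (a not followed by b)
  Match 6: 'a' (a not followed by b)
Total matches: 6

6


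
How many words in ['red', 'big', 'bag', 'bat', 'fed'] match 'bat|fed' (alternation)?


Alternation 'bat|fed' matches either 'bat' or 'fed'.
Checking each word:
  'red' -> no
  'big' -> no
  'bag' -> no
  'bat' -> MATCH
  'fed' -> MATCH
Matches: ['bat', 'fed']
Count: 2

2


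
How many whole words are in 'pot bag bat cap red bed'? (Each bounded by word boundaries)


Word boundaries (\b) mark the start/end of each word.
Text: 'pot bag bat cap red bed'
Splitting by whitespace:
  Word 1: 'pot'
  Word 2: 'bag'
  Word 3: 'bat'
  Word 4: 'cap'
  Word 5: 'red'
  Word 6: 'bed'
Total whole words: 6

6


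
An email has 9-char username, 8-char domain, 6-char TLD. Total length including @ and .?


An email address has format: username@domain.tld
Username length: 9
'@' character: 1
Domain length: 8
'.' character: 1
TLD length: 6
Total = 9 + 1 + 8 + 1 + 6 = 25

25


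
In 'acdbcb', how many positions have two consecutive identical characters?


Looking for consecutive identical characters in 'acdbcb':
  pos 0-1: 'a' vs 'c' -> different
  pos 1-2: 'c' vs 'd' -> different
  pos 2-3: 'd' vs 'b' -> different
  pos 3-4: 'b' vs 'c' -> different
  pos 4-5: 'c' vs 'b' -> different
Consecutive identical pairs: []
Count: 0

0


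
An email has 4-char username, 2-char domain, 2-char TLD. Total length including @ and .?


An email address has format: username@domain.tld
Username length: 4
'@' character: 1
Domain length: 2
'.' character: 1
TLD length: 2
Total = 4 + 1 + 2 + 1 + 2 = 10

10


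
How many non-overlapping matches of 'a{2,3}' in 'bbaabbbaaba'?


Pattern 'a{2,3}' matches between 2 and 3 consecutive a's (greedy).
String: 'bbaabbbaaba'
Finding runs of a's and applying greedy matching:
  Run at pos 2: 'aa' (length 2)
  Run at pos 7: 'aa' (length 2)
  Run at pos 10: 'a' (length 1)
Matches: ['aa', 'aa']
Count: 2

2


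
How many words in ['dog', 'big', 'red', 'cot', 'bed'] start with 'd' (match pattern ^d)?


Pattern ^d anchors to start of word. Check which words begin with 'd':
  'dog' -> MATCH (starts with 'd')
  'big' -> no
  'red' -> no
  'cot' -> no
  'bed' -> no
Matching words: ['dog']
Count: 1

1


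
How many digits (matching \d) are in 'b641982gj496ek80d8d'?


\d matches any digit 0-9.
Scanning 'b641982gj496ek80d8d':
  pos 1: '6' -> DIGIT
  pos 2: '4' -> DIGIT
  pos 3: '1' -> DIGIT
  pos 4: '9' -> DIGIT
  pos 5: '8' -> DIGIT
  pos 6: '2' -> DIGIT
  pos 9: '4' -> DIGIT
  pos 10: '9' -> DIGIT
  pos 11: '6' -> DIGIT
  pos 14: '8' -> DIGIT
  pos 15: '0' -> DIGIT
  pos 17: '8' -> DIGIT
Digits found: ['6', '4', '1', '9', '8', '2', '4', '9', '6', '8', '0', '8']
Total: 12

12


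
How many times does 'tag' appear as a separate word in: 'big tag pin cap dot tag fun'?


Scanning each word for exact match 'tag':
  Word 1: 'big' -> no
  Word 2: 'tag' -> MATCH
  Word 3: 'pin' -> no
  Word 4: 'cap' -> no
  Word 5: 'dot' -> no
  Word 6: 'tag' -> MATCH
  Word 7: 'fun' -> no
Total matches: 2

2


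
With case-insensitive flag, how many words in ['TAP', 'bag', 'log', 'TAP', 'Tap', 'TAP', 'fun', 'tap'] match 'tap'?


Case-insensitive matching: compare each word's lowercase form to 'tap'.
  'TAP' -> lower='tap' -> MATCH
  'bag' -> lower='bag' -> no
  'log' -> lower='log' -> no
  'TAP' -> lower='tap' -> MATCH
  'Tap' -> lower='tap' -> MATCH
  'TAP' -> lower='tap' -> MATCH
  'fun' -> lower='fun' -> no
  'tap' -> lower='tap' -> MATCH
Matches: ['TAP', 'TAP', 'Tap', 'TAP', 'tap']
Count: 5

5


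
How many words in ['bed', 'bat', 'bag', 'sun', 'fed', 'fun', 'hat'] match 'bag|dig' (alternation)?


Alternation 'bag|dig' matches either 'bag' or 'dig'.
Checking each word:
  'bed' -> no
  'bat' -> no
  'bag' -> MATCH
  'sun' -> no
  'fed' -> no
  'fun' -> no
  'hat' -> no
Matches: ['bag']
Count: 1

1


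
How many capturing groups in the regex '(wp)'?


To count capturing groups, count each '(' that starts a group.
Pattern: '(wp)'
Walking through the pattern:
  Position 0: '(' -> group #1
Total capturing groups: 1

1


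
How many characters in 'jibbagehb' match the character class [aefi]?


Character class [aefi] matches any of: {a, e, f, i}
Scanning string 'jibbagehb' character by character:
  pos 0: 'j' -> no
  pos 1: 'i' -> MATCH
  pos 2: 'b' -> no
  pos 3: 'b' -> no
  pos 4: 'a' -> MATCH
  pos 5: 'g' -> no
  pos 6: 'e' -> MATCH
  pos 7: 'h' -> no
  pos 8: 'b' -> no
Total matches: 3

3


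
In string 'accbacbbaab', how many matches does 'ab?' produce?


Pattern 'ab?' matches 'a' optionally followed by 'b'.
String: 'accbacbbaab'
Scanning left to right for 'a' then checking next char:
  Match 1: 'a' (a not followed by b)
  Match 2: 'a' (a not followed by b)
  Match 3: 'a' (a not followed by b)
  Match 4: 'ab' (a followed by b)
Total matches: 4

4


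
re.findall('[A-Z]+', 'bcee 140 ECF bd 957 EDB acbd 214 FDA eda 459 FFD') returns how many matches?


Pattern '[A-Z]+' finds one or more uppercase letters.
Text: 'bcee 140 ECF bd 957 EDB acbd 214 FDA eda 459 FFD'
Scanning for matches:
  Match 1: 'ECF'
  Match 2: 'EDB'
  Match 3: 'FDA'
  Match 4: 'FFD'
Total matches: 4

4


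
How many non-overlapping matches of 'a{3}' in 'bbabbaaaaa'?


Pattern 'a{3}' matches exactly 3 consecutive a's (greedy, non-overlapping).
String: 'bbabbaaaaa'
Scanning for runs of a's:
  Run at pos 2: 'a' (length 1) -> 0 match(es)
  Run at pos 5: 'aaaaa' (length 5) -> 1 match(es)
Matches found: ['aaa']
Total: 1

1


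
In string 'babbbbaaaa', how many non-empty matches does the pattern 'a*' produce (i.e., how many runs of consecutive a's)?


Pattern 'a*' matches zero or more a's. We want non-empty runs of consecutive a's.
String: 'babbbbaaaa'
Walking through the string to find runs of a's:
  Run 1: positions 1-1 -> 'a'
  Run 2: positions 6-9 -> 'aaaa'
Non-empty runs found: ['a', 'aaaa']
Count: 2

2


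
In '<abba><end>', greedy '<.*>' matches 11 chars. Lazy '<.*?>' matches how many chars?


Greedy '<.*>' tries to match as MUCH as possible.
Lazy '<.*?>' tries to match as LITTLE as possible.

String: '<abba><end>'
Greedy '<.*>' starts at first '<' and extends to the LAST '>': '<abba><end>' (11 chars)
Lazy '<.*?>' starts at first '<' and stops at the FIRST '>': '<abba>' (6 chars)

6


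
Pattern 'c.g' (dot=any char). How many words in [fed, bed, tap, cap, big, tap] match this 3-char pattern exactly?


Pattern 'c.g' means: starts with 'c', any single char, ends with 'g'.
Checking each word (must be exactly 3 chars):
  'fed' (len=3): no
  'bed' (len=3): no
  'tap' (len=3): no
  'cap' (len=3): no
  'big' (len=3): no
  'tap' (len=3): no
Matching words: []
Total: 0

0


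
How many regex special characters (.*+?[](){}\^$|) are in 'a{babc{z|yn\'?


Regex special characters are: . * + ? [ ] ( ) { } \ ^ $ |
Scanning 'a{babc{z|yn\':
  pos 1: '{' -> SPECIAL
  pos 6: '{' -> SPECIAL
  pos 8: '|' -> SPECIAL
  pos 11: '\' -> SPECIAL
Special chars found: ['{', '{', '|', '\\']
Total: 4

4


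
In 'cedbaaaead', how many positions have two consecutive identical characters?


Looking for consecutive identical characters in 'cedbaaaead':
  pos 0-1: 'c' vs 'e' -> different
  pos 1-2: 'e' vs 'd' -> different
  pos 2-3: 'd' vs 'b' -> different
  pos 3-4: 'b' vs 'a' -> different
  pos 4-5: 'a' vs 'a' -> MATCH ('aa')
  pos 5-6: 'a' vs 'a' -> MATCH ('aa')
  pos 6-7: 'a' vs 'e' -> different
  pos 7-8: 'e' vs 'a' -> different
  pos 8-9: 'a' vs 'd' -> different
Consecutive identical pairs: ['aa', 'aa']
Count: 2

2


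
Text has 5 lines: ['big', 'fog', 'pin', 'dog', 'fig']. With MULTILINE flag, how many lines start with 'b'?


With MULTILINE flag, ^ matches the start of each line.
Lines: ['big', 'fog', 'pin', 'dog', 'fig']
Checking which lines start with 'b':
  Line 1: 'big' -> MATCH
  Line 2: 'fog' -> no
  Line 3: 'pin' -> no
  Line 4: 'dog' -> no
  Line 5: 'fig' -> no
Matching lines: ['big']
Count: 1

1


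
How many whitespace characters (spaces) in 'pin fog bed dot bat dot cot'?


\s matches whitespace characters (spaces, tabs, etc.).
Text: 'pin fog bed dot bat dot cot'
This text has 7 words separated by spaces.
Number of spaces = number of words - 1 = 7 - 1 = 6

6


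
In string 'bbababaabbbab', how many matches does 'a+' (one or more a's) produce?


Pattern 'a+' matches one or more consecutive a's.
String: 'bbababaabbbab'
Scanning for runs of a:
  Match 1: 'a' (length 1)
  Match 2: 'a' (length 1)
  Match 3: 'aa' (length 2)
  Match 4: 'a' (length 1)
Total matches: 4

4


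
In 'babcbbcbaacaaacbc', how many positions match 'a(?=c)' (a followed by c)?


Lookahead 'a(?=c)' matches 'a' only when followed by 'c'.
String: 'babcbbcbaacaaacbc'
Checking each position where char is 'a':
  pos 1: 'a' -> no (next='b')
  pos 8: 'a' -> no (next='a')
  pos 9: 'a' -> MATCH (next='c')
  pos 11: 'a' -> no (next='a')
  pos 12: 'a' -> no (next='a')
  pos 13: 'a' -> MATCH (next='c')
Matching positions: [9, 13]
Count: 2

2


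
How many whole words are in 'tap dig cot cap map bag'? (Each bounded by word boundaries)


Word boundaries (\b) mark the start/end of each word.
Text: 'tap dig cot cap map bag'
Splitting by whitespace:
  Word 1: 'tap'
  Word 2: 'dig'
  Word 3: 'cot'
  Word 4: 'cap'
  Word 5: 'map'
  Word 6: 'bag'
Total whole words: 6

6


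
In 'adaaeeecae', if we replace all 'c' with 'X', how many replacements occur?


re.sub('c', 'X', text) replaces every occurrence of 'c' with 'X'.
Text: 'adaaeeecae'
Scanning for 'c':
  pos 7: 'c' -> replacement #1
Total replacements: 1

1


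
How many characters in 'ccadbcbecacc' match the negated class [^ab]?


Negated class [^ab] matches any char NOT in {a, b}
Scanning 'ccadbcbecacc':
  pos 0: 'c' -> MATCH
  pos 1: 'c' -> MATCH
  pos 2: 'a' -> no (excluded)
  pos 3: 'd' -> MATCH
  pos 4: 'b' -> no (excluded)
  pos 5: 'c' -> MATCH
  pos 6: 'b' -> no (excluded)
  pos 7: 'e' -> MATCH
  pos 8: 'c' -> MATCH
  pos 9: 'a' -> no (excluded)
  pos 10: 'c' -> MATCH
  pos 11: 'c' -> MATCH
Total matches: 8

8


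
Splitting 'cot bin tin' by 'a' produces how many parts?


Splitting by 'a' breaks the string at each occurrence of the separator.
Text: 'cot bin tin'
Parts after split:
  Part 1: 'cot bin tin'
Total parts: 1

1


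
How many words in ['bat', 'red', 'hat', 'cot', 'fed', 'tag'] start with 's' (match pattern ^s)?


Pattern ^s anchors to start of word. Check which words begin with 's':
  'bat' -> no
  'red' -> no
  'hat' -> no
  'cot' -> no
  'fed' -> no
  'tag' -> no
Matching words: []
Count: 0

0


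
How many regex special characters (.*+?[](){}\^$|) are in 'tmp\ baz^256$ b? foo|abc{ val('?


Regex special characters are: . * + ? [ ] ( ) { } \ ^ $ |
Scanning 'tmp\ baz^256$ b? foo|abc{ val(':
  pos 3: '\' -> SPECIAL
  pos 8: '^' -> SPECIAL
  pos 12: '$' -> SPECIAL
  pos 15: '?' -> SPECIAL
  pos 20: '|' -> SPECIAL
  pos 24: '{' -> SPECIAL
  pos 29: '(' -> SPECIAL
Special chars found: ['\\', '^', '$', '?', '|', '{', '(']
Total: 7

7


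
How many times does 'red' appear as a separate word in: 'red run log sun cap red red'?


Scanning each word for exact match 'red':
  Word 1: 'red' -> MATCH
  Word 2: 'run' -> no
  Word 3: 'log' -> no
  Word 4: 'sun' -> no
  Word 5: 'cap' -> no
  Word 6: 'red' -> MATCH
  Word 7: 'red' -> MATCH
Total matches: 3

3


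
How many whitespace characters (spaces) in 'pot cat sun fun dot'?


\s matches whitespace characters (spaces, tabs, etc.).
Text: 'pot cat sun fun dot'
This text has 5 words separated by spaces.
Number of spaces = number of words - 1 = 5 - 1 = 4

4


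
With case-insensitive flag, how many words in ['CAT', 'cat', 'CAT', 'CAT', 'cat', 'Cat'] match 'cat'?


Case-insensitive matching: compare each word's lowercase form to 'cat'.
  'CAT' -> lower='cat' -> MATCH
  'cat' -> lower='cat' -> MATCH
  'CAT' -> lower='cat' -> MATCH
  'CAT' -> lower='cat' -> MATCH
  'cat' -> lower='cat' -> MATCH
  'Cat' -> lower='cat' -> MATCH
Matches: ['CAT', 'cat', 'CAT', 'CAT', 'cat', 'Cat']
Count: 6

6


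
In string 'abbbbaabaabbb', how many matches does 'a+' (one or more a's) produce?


Pattern 'a+' matches one or more consecutive a's.
String: 'abbbbaabaabbb'
Scanning for runs of a:
  Match 1: 'a' (length 1)
  Match 2: 'aa' (length 2)
  Match 3: 'aa' (length 2)
Total matches: 3

3


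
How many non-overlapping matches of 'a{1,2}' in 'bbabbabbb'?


Pattern 'a{1,2}' matches between 1 and 2 consecutive a's (greedy).
String: 'bbabbabbb'
Finding runs of a's and applying greedy matching:
  Run at pos 2: 'a' (length 1)
  Run at pos 5: 'a' (length 1)
Matches: ['a', 'a']
Count: 2

2


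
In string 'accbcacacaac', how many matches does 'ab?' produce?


Pattern 'ab?' matches 'a' optionally followed by 'b'.
String: 'accbcacacaac'
Scanning left to right for 'a' then checking next char:
  Match 1: 'a' (a not followed by b)
  Match 2: 'a' (a not followed by b)
  Match 3: 'a' (a not followed by b)
  Match 4: 'a' (a not followed by b)
  Match 5: 'a' (a not followed by b)
Total matches: 5

5


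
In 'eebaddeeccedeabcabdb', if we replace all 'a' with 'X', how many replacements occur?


re.sub('a', 'X', text) replaces every occurrence of 'a' with 'X'.
Text: 'eebaddeeccedeabcabdb'
Scanning for 'a':
  pos 3: 'a' -> replacement #1
  pos 13: 'a' -> replacement #2
  pos 16: 'a' -> replacement #3
Total replacements: 3

3


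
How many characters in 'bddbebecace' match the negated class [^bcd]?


Negated class [^bcd] matches any char NOT in {b, c, d}
Scanning 'bddbebecace':
  pos 0: 'b' -> no (excluded)
  pos 1: 'd' -> no (excluded)
  pos 2: 'd' -> no (excluded)
  pos 3: 'b' -> no (excluded)
  pos 4: 'e' -> MATCH
  pos 5: 'b' -> no (excluded)
  pos 6: 'e' -> MATCH
  pos 7: 'c' -> no (excluded)
  pos 8: 'a' -> MATCH
  pos 9: 'c' -> no (excluded)
  pos 10: 'e' -> MATCH
Total matches: 4

4


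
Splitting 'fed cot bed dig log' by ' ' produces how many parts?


Splitting by ' ' breaks the string at each occurrence of the separator.
Text: 'fed cot bed dig log'
Parts after split:
  Part 1: 'fed'
  Part 2: 'cot'
  Part 3: 'bed'
  Part 4: 'dig'
  Part 5: 'log'
Total parts: 5

5


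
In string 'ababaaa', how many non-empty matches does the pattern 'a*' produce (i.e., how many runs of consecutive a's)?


Pattern 'a*' matches zero or more a's. We want non-empty runs of consecutive a's.
String: 'ababaaa'
Walking through the string to find runs of a's:
  Run 1: positions 0-0 -> 'a'
  Run 2: positions 2-2 -> 'a'
  Run 3: positions 4-6 -> 'aaa'
Non-empty runs found: ['a', 'a', 'aaa']
Count: 3

3


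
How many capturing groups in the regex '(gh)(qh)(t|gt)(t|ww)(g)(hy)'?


To count capturing groups, count each '(' that starts a group.
Pattern: '(gh)(qh)(t|gt)(t|ww)(g)(hy)'
Walking through the pattern:
  Position 0: '(' -> group #1
  Position 4: '(' -> group #2
  Position 8: '(' -> group #3
  Position 14: '(' -> group #4
  Position 20: '(' -> group #5
  Position 23: '(' -> group #6
Total capturing groups: 6

6


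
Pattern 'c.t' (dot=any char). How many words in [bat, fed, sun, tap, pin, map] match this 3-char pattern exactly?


Pattern 'c.t' means: starts with 'c', any single char, ends with 't'.
Checking each word (must be exactly 3 chars):
  'bat' (len=3): no
  'fed' (len=3): no
  'sun' (len=3): no
  'tap' (len=3): no
  'pin' (len=3): no
  'map' (len=3): no
Matching words: []
Total: 0

0


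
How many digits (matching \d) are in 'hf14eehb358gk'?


\d matches any digit 0-9.
Scanning 'hf14eehb358gk':
  pos 2: '1' -> DIGIT
  pos 3: '4' -> DIGIT
  pos 8: '3' -> DIGIT
  pos 9: '5' -> DIGIT
  pos 10: '8' -> DIGIT
Digits found: ['1', '4', '3', '5', '8']
Total: 5

5


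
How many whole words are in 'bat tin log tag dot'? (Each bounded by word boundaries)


Word boundaries (\b) mark the start/end of each word.
Text: 'bat tin log tag dot'
Splitting by whitespace:
  Word 1: 'bat'
  Word 2: 'tin'
  Word 3: 'log'
  Word 4: 'tag'
  Word 5: 'dot'
Total whole words: 5

5


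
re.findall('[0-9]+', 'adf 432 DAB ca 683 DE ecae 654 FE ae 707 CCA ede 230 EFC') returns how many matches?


Pattern '[0-9]+' finds one or more digits.
Text: 'adf 432 DAB ca 683 DE ecae 654 FE ae 707 CCA ede 230 EFC'
Scanning for matches:
  Match 1: '432'
  Match 2: '683'
  Match 3: '654'
  Match 4: '707'
  Match 5: '230'
Total matches: 5

5


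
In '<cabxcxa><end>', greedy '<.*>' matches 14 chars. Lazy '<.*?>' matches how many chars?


Greedy '<.*>' tries to match as MUCH as possible.
Lazy '<.*?>' tries to match as LITTLE as possible.

String: '<cabxcxa><end>'
Greedy '<.*>' starts at first '<' and extends to the LAST '>': '<cabxcxa><end>' (14 chars)
Lazy '<.*?>' starts at first '<' and stops at the FIRST '>': '<cabxcxa>' (9 chars)

9


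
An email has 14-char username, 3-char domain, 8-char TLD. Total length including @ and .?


An email address has format: username@domain.tld
Username length: 14
'@' character: 1
Domain length: 3
'.' character: 1
TLD length: 8
Total = 14 + 1 + 3 + 1 + 8 = 27

27


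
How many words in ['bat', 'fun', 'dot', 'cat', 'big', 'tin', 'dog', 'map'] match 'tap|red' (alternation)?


Alternation 'tap|red' matches either 'tap' or 'red'.
Checking each word:
  'bat' -> no
  'fun' -> no
  'dot' -> no
  'cat' -> no
  'big' -> no
  'tin' -> no
  'dog' -> no
  'map' -> no
Matches: []
Count: 0

0


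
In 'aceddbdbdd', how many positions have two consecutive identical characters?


Looking for consecutive identical characters in 'aceddbdbdd':
  pos 0-1: 'a' vs 'c' -> different
  pos 1-2: 'c' vs 'e' -> different
  pos 2-3: 'e' vs 'd' -> different
  pos 3-4: 'd' vs 'd' -> MATCH ('dd')
  pos 4-5: 'd' vs 'b' -> different
  pos 5-6: 'b' vs 'd' -> different
  pos 6-7: 'd' vs 'b' -> different
  pos 7-8: 'b' vs 'd' -> different
  pos 8-9: 'd' vs 'd' -> MATCH ('dd')
Consecutive identical pairs: ['dd', 'dd']
Count: 2

2


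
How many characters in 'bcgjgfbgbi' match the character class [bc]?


Character class [bc] matches any of: {b, c}
Scanning string 'bcgjgfbgbi' character by character:
  pos 0: 'b' -> MATCH
  pos 1: 'c' -> MATCH
  pos 2: 'g' -> no
  pos 3: 'j' -> no
  pos 4: 'g' -> no
  pos 5: 'f' -> no
  pos 6: 'b' -> MATCH
  pos 7: 'g' -> no
  pos 8: 'b' -> MATCH
  pos 9: 'i' -> no
Total matches: 4

4


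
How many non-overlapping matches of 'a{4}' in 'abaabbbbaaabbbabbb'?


Pattern 'a{4}' matches exactly 4 consecutive a's (greedy, non-overlapping).
String: 'abaabbbbaaabbbabbb'
Scanning for runs of a's:
  Run at pos 0: 'a' (length 1) -> 0 match(es)
  Run at pos 2: 'aa' (length 2) -> 0 match(es)
  Run at pos 8: 'aaa' (length 3) -> 0 match(es)
  Run at pos 14: 'a' (length 1) -> 0 match(es)
Matches found: []
Total: 0

0


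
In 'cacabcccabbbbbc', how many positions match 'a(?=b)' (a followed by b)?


Lookahead 'a(?=b)' matches 'a' only when followed by 'b'.
String: 'cacabcccabbbbbc'
Checking each position where char is 'a':
  pos 1: 'a' -> no (next='c')
  pos 3: 'a' -> MATCH (next='b')
  pos 8: 'a' -> MATCH (next='b')
Matching positions: [3, 8]
Count: 2

2


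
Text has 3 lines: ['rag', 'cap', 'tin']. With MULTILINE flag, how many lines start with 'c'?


With MULTILINE flag, ^ matches the start of each line.
Lines: ['rag', 'cap', 'tin']
Checking which lines start with 'c':
  Line 1: 'rag' -> no
  Line 2: 'cap' -> MATCH
  Line 3: 'tin' -> no
Matching lines: ['cap']
Count: 1

1


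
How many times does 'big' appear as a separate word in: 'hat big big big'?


Scanning each word for exact match 'big':
  Word 1: 'hat' -> no
  Word 2: 'big' -> MATCH
  Word 3: 'big' -> MATCH
  Word 4: 'big' -> MATCH
Total matches: 3

3


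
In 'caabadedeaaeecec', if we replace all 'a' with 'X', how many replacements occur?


re.sub('a', 'X', text) replaces every occurrence of 'a' with 'X'.
Text: 'caabadedeaaeecec'
Scanning for 'a':
  pos 1: 'a' -> replacement #1
  pos 2: 'a' -> replacement #2
  pos 4: 'a' -> replacement #3
  pos 9: 'a' -> replacement #4
  pos 10: 'a' -> replacement #5
Total replacements: 5

5


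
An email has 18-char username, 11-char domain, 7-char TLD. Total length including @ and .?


An email address has format: username@domain.tld
Username length: 18
'@' character: 1
Domain length: 11
'.' character: 1
TLD length: 7
Total = 18 + 1 + 11 + 1 + 7 = 38

38


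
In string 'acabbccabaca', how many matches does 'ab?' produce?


Pattern 'ab?' matches 'a' optionally followed by 'b'.
String: 'acabbccabaca'
Scanning left to right for 'a' then checking next char:
  Match 1: 'a' (a not followed by b)
  Match 2: 'ab' (a followed by b)
  Match 3: 'ab' (a followed by b)
  Match 4: 'a' (a not followed by b)
  Match 5: 'a' (a not followed by b)
Total matches: 5

5


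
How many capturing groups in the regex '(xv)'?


To count capturing groups, count each '(' that starts a group.
Pattern: '(xv)'
Walking through the pattern:
  Position 0: '(' -> group #1
Total capturing groups: 1

1


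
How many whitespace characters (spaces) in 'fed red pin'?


\s matches whitespace characters (spaces, tabs, etc.).
Text: 'fed red pin'
This text has 3 words separated by spaces.
Number of spaces = number of words - 1 = 3 - 1 = 2

2


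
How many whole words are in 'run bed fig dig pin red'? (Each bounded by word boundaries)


Word boundaries (\b) mark the start/end of each word.
Text: 'run bed fig dig pin red'
Splitting by whitespace:
  Word 1: 'run'
  Word 2: 'bed'
  Word 3: 'fig'
  Word 4: 'dig'
  Word 5: 'pin'
  Word 6: 'red'
Total whole words: 6

6


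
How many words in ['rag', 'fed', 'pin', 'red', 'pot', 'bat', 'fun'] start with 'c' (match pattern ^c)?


Pattern ^c anchors to start of word. Check which words begin with 'c':
  'rag' -> no
  'fed' -> no
  'pin' -> no
  'red' -> no
  'pot' -> no
  'bat' -> no
  'fun' -> no
Matching words: []
Count: 0

0


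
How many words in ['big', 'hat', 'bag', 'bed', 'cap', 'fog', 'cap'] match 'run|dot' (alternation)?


Alternation 'run|dot' matches either 'run' or 'dot'.
Checking each word:
  'big' -> no
  'hat' -> no
  'bag' -> no
  'bed' -> no
  'cap' -> no
  'fog' -> no
  'cap' -> no
Matches: []
Count: 0

0


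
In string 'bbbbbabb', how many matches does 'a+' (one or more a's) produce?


Pattern 'a+' matches one or more consecutive a's.
String: 'bbbbbabb'
Scanning for runs of a:
  Match 1: 'a' (length 1)
Total matches: 1

1


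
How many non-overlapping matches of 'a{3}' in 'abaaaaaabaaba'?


Pattern 'a{3}' matches exactly 3 consecutive a's (greedy, non-overlapping).
String: 'abaaaaaabaaba'
Scanning for runs of a's:
  Run at pos 0: 'a' (length 1) -> 0 match(es)
  Run at pos 2: 'aaaaaa' (length 6) -> 2 match(es)
  Run at pos 9: 'aa' (length 2) -> 0 match(es)
  Run at pos 12: 'a' (length 1) -> 0 match(es)
Matches found: ['aaa', 'aaa']
Total: 2

2


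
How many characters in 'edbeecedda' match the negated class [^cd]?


Negated class [^cd] matches any char NOT in {c, d}
Scanning 'edbeecedda':
  pos 0: 'e' -> MATCH
  pos 1: 'd' -> no (excluded)
  pos 2: 'b' -> MATCH
  pos 3: 'e' -> MATCH
  pos 4: 'e' -> MATCH
  pos 5: 'c' -> no (excluded)
  pos 6: 'e' -> MATCH
  pos 7: 'd' -> no (excluded)
  pos 8: 'd' -> no (excluded)
  pos 9: 'a' -> MATCH
Total matches: 6

6


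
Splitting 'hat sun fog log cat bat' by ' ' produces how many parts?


Splitting by ' ' breaks the string at each occurrence of the separator.
Text: 'hat sun fog log cat bat'
Parts after split:
  Part 1: 'hat'
  Part 2: 'sun'
  Part 3: 'fog'
  Part 4: 'log'
  Part 5: 'cat'
  Part 6: 'bat'
Total parts: 6

6


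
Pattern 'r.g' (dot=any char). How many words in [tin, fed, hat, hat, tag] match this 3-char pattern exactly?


Pattern 'r.g' means: starts with 'r', any single char, ends with 'g'.
Checking each word (must be exactly 3 chars):
  'tin' (len=3): no
  'fed' (len=3): no
  'hat' (len=3): no
  'hat' (len=3): no
  'tag' (len=3): no
Matching words: []
Total: 0

0


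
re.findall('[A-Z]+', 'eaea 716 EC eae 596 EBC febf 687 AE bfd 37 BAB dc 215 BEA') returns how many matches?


Pattern '[A-Z]+' finds one or more uppercase letters.
Text: 'eaea 716 EC eae 596 EBC febf 687 AE bfd 37 BAB dc 215 BEA'
Scanning for matches:
  Match 1: 'EC'
  Match 2: 'EBC'
  Match 3: 'AE'
  Match 4: 'BAB'
  Match 5: 'BEA'
Total matches: 5

5


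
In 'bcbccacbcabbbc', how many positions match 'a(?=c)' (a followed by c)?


Lookahead 'a(?=c)' matches 'a' only when followed by 'c'.
String: 'bcbccacbcabbbc'
Checking each position where char is 'a':
  pos 5: 'a' -> MATCH (next='c')
  pos 9: 'a' -> no (next='b')
Matching positions: [5]
Count: 1

1


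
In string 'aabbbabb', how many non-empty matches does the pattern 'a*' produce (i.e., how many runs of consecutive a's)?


Pattern 'a*' matches zero or more a's. We want non-empty runs of consecutive a's.
String: 'aabbbabb'
Walking through the string to find runs of a's:
  Run 1: positions 0-1 -> 'aa'
  Run 2: positions 5-5 -> 'a'
Non-empty runs found: ['aa', 'a']
Count: 2

2


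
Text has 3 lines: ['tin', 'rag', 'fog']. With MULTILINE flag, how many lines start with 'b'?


With MULTILINE flag, ^ matches the start of each line.
Lines: ['tin', 'rag', 'fog']
Checking which lines start with 'b':
  Line 1: 'tin' -> no
  Line 2: 'rag' -> no
  Line 3: 'fog' -> no
Matching lines: []
Count: 0

0


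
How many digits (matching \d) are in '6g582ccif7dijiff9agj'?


\d matches any digit 0-9.
Scanning '6g582ccif7dijiff9agj':
  pos 0: '6' -> DIGIT
  pos 2: '5' -> DIGIT
  pos 3: '8' -> DIGIT
  pos 4: '2' -> DIGIT
  pos 9: '7' -> DIGIT
  pos 16: '9' -> DIGIT
Digits found: ['6', '5', '8', '2', '7', '9']
Total: 6

6


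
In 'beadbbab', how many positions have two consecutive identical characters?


Looking for consecutive identical characters in 'beadbbab':
  pos 0-1: 'b' vs 'e' -> different
  pos 1-2: 'e' vs 'a' -> different
  pos 2-3: 'a' vs 'd' -> different
  pos 3-4: 'd' vs 'b' -> different
  pos 4-5: 'b' vs 'b' -> MATCH ('bb')
  pos 5-6: 'b' vs 'a' -> different
  pos 6-7: 'a' vs 'b' -> different
Consecutive identical pairs: ['bb']
Count: 1

1


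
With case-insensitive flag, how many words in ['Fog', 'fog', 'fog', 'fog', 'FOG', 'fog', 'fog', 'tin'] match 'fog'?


Case-insensitive matching: compare each word's lowercase form to 'fog'.
  'Fog' -> lower='fog' -> MATCH
  'fog' -> lower='fog' -> MATCH
  'fog' -> lower='fog' -> MATCH
  'fog' -> lower='fog' -> MATCH
  'FOG' -> lower='fog' -> MATCH
  'fog' -> lower='fog' -> MATCH
  'fog' -> lower='fog' -> MATCH
  'tin' -> lower='tin' -> no
Matches: ['Fog', 'fog', 'fog', 'fog', 'FOG', 'fog', 'fog']
Count: 7

7


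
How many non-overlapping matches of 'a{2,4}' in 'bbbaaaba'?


Pattern 'a{2,4}' matches between 2 and 4 consecutive a's (greedy).
String: 'bbbaaaba'
Finding runs of a's and applying greedy matching:
  Run at pos 3: 'aaa' (length 3)
  Run at pos 7: 'a' (length 1)
Matches: ['aaa']
Count: 1

1


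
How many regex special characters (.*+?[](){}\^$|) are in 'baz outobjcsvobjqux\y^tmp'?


Regex special characters are: . * + ? [ ] ( ) { } \ ^ $ |
Scanning 'baz outobjcsvobjqux\y^tmp':
  pos 19: '\' -> SPECIAL
  pos 21: '^' -> SPECIAL
Special chars found: ['\\', '^']
Total: 2

2


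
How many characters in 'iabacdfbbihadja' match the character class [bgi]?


Character class [bgi] matches any of: {b, g, i}
Scanning string 'iabacdfbbihadja' character by character:
  pos 0: 'i' -> MATCH
  pos 1: 'a' -> no
  pos 2: 'b' -> MATCH
  pos 3: 'a' -> no
  pos 4: 'c' -> no
  pos 5: 'd' -> no
  pos 6: 'f' -> no
  pos 7: 'b' -> MATCH
  pos 8: 'b' -> MATCH
  pos 9: 'i' -> MATCH
  pos 10: 'h' -> no
  pos 11: 'a' -> no
  pos 12: 'd' -> no
  pos 13: 'j' -> no
  pos 14: 'a' -> no
Total matches: 5

5


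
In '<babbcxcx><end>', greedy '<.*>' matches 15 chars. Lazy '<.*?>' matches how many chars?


Greedy '<.*>' tries to match as MUCH as possible.
Lazy '<.*?>' tries to match as LITTLE as possible.

String: '<babbcxcx><end>'
Greedy '<.*>' starts at first '<' and extends to the LAST '>': '<babbcxcx><end>' (15 chars)
Lazy '<.*?>' starts at first '<' and stops at the FIRST '>': '<babbcxcx>' (10 chars)

10


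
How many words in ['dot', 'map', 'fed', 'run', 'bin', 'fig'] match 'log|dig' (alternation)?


Alternation 'log|dig' matches either 'log' or 'dig'.
Checking each word:
  'dot' -> no
  'map' -> no
  'fed' -> no
  'run' -> no
  'bin' -> no
  'fig' -> no
Matches: []
Count: 0

0


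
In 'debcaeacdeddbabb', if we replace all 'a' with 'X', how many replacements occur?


re.sub('a', 'X', text) replaces every occurrence of 'a' with 'X'.
Text: 'debcaeacdeddbabb'
Scanning for 'a':
  pos 4: 'a' -> replacement #1
  pos 6: 'a' -> replacement #2
  pos 13: 'a' -> replacement #3
Total replacements: 3

3


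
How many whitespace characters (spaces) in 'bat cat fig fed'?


\s matches whitespace characters (spaces, tabs, etc.).
Text: 'bat cat fig fed'
This text has 4 words separated by spaces.
Number of spaces = number of words - 1 = 4 - 1 = 3

3


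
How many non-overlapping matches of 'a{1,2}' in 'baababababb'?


Pattern 'a{1,2}' matches between 1 and 2 consecutive a's (greedy).
String: 'baababababb'
Finding runs of a's and applying greedy matching:
  Run at pos 1: 'aa' (length 2)
  Run at pos 4: 'a' (length 1)
  Run at pos 6: 'a' (length 1)
  Run at pos 8: 'a' (length 1)
Matches: ['aa', 'a', 'a', 'a']
Count: 4

4


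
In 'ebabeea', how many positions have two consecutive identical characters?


Looking for consecutive identical characters in 'ebabeea':
  pos 0-1: 'e' vs 'b' -> different
  pos 1-2: 'b' vs 'a' -> different
  pos 2-3: 'a' vs 'b' -> different
  pos 3-4: 'b' vs 'e' -> different
  pos 4-5: 'e' vs 'e' -> MATCH ('ee')
  pos 5-6: 'e' vs 'a' -> different
Consecutive identical pairs: ['ee']
Count: 1

1


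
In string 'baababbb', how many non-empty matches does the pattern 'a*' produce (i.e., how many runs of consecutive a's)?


Pattern 'a*' matches zero or more a's. We want non-empty runs of consecutive a's.
String: 'baababbb'
Walking through the string to find runs of a's:
  Run 1: positions 1-2 -> 'aa'
  Run 2: positions 4-4 -> 'a'
Non-empty runs found: ['aa', 'a']
Count: 2

2


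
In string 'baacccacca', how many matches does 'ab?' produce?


Pattern 'ab?' matches 'a' optionally followed by 'b'.
String: 'baacccacca'
Scanning left to right for 'a' then checking next char:
  Match 1: 'a' (a not followed by b)
  Match 2: 'a' (a not followed by b)
  Match 3: 'a' (a not followed by b)
  Match 4: 'a' (a not followed by b)
Total matches: 4

4


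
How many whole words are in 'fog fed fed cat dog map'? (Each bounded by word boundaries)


Word boundaries (\b) mark the start/end of each word.
Text: 'fog fed fed cat dog map'
Splitting by whitespace:
  Word 1: 'fog'
  Word 2: 'fed'
  Word 3: 'fed'
  Word 4: 'cat'
  Word 5: 'dog'
  Word 6: 'map'
Total whole words: 6

6


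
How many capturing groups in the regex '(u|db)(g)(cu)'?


To count capturing groups, count each '(' that starts a group.
Pattern: '(u|db)(g)(cu)'
Walking through the pattern:
  Position 0: '(' -> group #1
  Position 6: '(' -> group #2
  Position 9: '(' -> group #3
Total capturing groups: 3

3


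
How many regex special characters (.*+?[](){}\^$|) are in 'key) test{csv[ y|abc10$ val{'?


Regex special characters are: . * + ? [ ] ( ) { } \ ^ $ |
Scanning 'key) test{csv[ y|abc10$ val{':
  pos 3: ')' -> SPECIAL
  pos 9: '{' -> SPECIAL
  pos 13: '[' -> SPECIAL
  pos 16: '|' -> SPECIAL
  pos 22: '$' -> SPECIAL
  pos 27: '{' -> SPECIAL
Special chars found: [')', '{', '[', '|', '$', '{']
Total: 6

6


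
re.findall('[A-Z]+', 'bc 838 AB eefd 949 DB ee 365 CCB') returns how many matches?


Pattern '[A-Z]+' finds one or more uppercase letters.
Text: 'bc 838 AB eefd 949 DB ee 365 CCB'
Scanning for matches:
  Match 1: 'AB'
  Match 2: 'DB'
  Match 3: 'CCB'
Total matches: 3

3


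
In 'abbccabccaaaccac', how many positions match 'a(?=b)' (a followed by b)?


Lookahead 'a(?=b)' matches 'a' only when followed by 'b'.
String: 'abbccabccaaaccac'
Checking each position where char is 'a':
  pos 0: 'a' -> MATCH (next='b')
  pos 5: 'a' -> MATCH (next='b')
  pos 9: 'a' -> no (next='a')
  pos 10: 'a' -> no (next='a')
  pos 11: 'a' -> no (next='c')
  pos 14: 'a' -> no (next='c')
Matching positions: [0, 5]
Count: 2

2


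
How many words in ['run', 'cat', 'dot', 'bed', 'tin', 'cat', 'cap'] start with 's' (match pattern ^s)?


Pattern ^s anchors to start of word. Check which words begin with 's':
  'run' -> no
  'cat' -> no
  'dot' -> no
  'bed' -> no
  'tin' -> no
  'cat' -> no
  'cap' -> no
Matching words: []
Count: 0

0


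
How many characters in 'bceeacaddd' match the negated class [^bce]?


Negated class [^bce] matches any char NOT in {b, c, e}
Scanning 'bceeacaddd':
  pos 0: 'b' -> no (excluded)
  pos 1: 'c' -> no (excluded)
  pos 2: 'e' -> no (excluded)
  pos 3: 'e' -> no (excluded)
  pos 4: 'a' -> MATCH
  pos 5: 'c' -> no (excluded)
  pos 6: 'a' -> MATCH
  pos 7: 'd' -> MATCH
  pos 8: 'd' -> MATCH
  pos 9: 'd' -> MATCH
Total matches: 5

5


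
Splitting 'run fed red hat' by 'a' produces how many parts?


Splitting by 'a' breaks the string at each occurrence of the separator.
Text: 'run fed red hat'
Parts after split:
  Part 1: 'run fed red h'
  Part 2: 't'
Total parts: 2

2


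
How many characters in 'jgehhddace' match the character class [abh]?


Character class [abh] matches any of: {a, b, h}
Scanning string 'jgehhddace' character by character:
  pos 0: 'j' -> no
  pos 1: 'g' -> no
  pos 2: 'e' -> no
  pos 3: 'h' -> MATCH
  pos 4: 'h' -> MATCH
  pos 5: 'd' -> no
  pos 6: 'd' -> no
  pos 7: 'a' -> MATCH
  pos 8: 'c' -> no
  pos 9: 'e' -> no
Total matches: 3

3


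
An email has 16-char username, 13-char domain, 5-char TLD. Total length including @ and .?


An email address has format: username@domain.tld
Username length: 16
'@' character: 1
Domain length: 13
'.' character: 1
TLD length: 5
Total = 16 + 1 + 13 + 1 + 5 = 36

36


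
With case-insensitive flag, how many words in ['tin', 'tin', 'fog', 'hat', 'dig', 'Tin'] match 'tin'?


Case-insensitive matching: compare each word's lowercase form to 'tin'.
  'tin' -> lower='tin' -> MATCH
  'tin' -> lower='tin' -> MATCH
  'fog' -> lower='fog' -> no
  'hat' -> lower='hat' -> no
  'dig' -> lower='dig' -> no
  'Tin' -> lower='tin' -> MATCH
Matches: ['tin', 'tin', 'Tin']
Count: 3

3


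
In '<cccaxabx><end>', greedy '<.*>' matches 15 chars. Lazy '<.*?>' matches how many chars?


Greedy '<.*>' tries to match as MUCH as possible.
Lazy '<.*?>' tries to match as LITTLE as possible.

String: '<cccaxabx><end>'
Greedy '<.*>' starts at first '<' and extends to the LAST '>': '<cccaxabx><end>' (15 chars)
Lazy '<.*?>' starts at first '<' and stops at the FIRST '>': '<cccaxabx>' (10 chars)

10


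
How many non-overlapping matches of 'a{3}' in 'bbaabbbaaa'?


Pattern 'a{3}' matches exactly 3 consecutive a's (greedy, non-overlapping).
String: 'bbaabbbaaa'
Scanning for runs of a's:
  Run at pos 2: 'aa' (length 2) -> 0 match(es)
  Run at pos 7: 'aaa' (length 3) -> 1 match(es)
Matches found: ['aaa']
Total: 1

1


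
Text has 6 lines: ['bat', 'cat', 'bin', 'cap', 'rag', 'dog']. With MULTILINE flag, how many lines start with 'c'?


With MULTILINE flag, ^ matches the start of each line.
Lines: ['bat', 'cat', 'bin', 'cap', 'rag', 'dog']
Checking which lines start with 'c':
  Line 1: 'bat' -> no
  Line 2: 'cat' -> MATCH
  Line 3: 'bin' -> no
  Line 4: 'cap' -> MATCH
  Line 5: 'rag' -> no
  Line 6: 'dog' -> no
Matching lines: ['cat', 'cap']
Count: 2

2


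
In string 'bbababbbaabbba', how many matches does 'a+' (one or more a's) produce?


Pattern 'a+' matches one or more consecutive a's.
String: 'bbababbbaabbba'
Scanning for runs of a:
  Match 1: 'a' (length 1)
  Match 2: 'a' (length 1)
  Match 3: 'aa' (length 2)
  Match 4: 'a' (length 1)
Total matches: 4

4


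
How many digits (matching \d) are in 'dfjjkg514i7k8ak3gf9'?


\d matches any digit 0-9.
Scanning 'dfjjkg514i7k8ak3gf9':
  pos 6: '5' -> DIGIT
  pos 7: '1' -> DIGIT
  pos 8: '4' -> DIGIT
  pos 10: '7' -> DIGIT
  pos 12: '8' -> DIGIT
  pos 15: '3' -> DIGIT
  pos 18: '9' -> DIGIT
Digits found: ['5', '1', '4', '7', '8', '3', '9']
Total: 7

7


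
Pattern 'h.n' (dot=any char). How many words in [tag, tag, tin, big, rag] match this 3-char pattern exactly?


Pattern 'h.n' means: starts with 'h', any single char, ends with 'n'.
Checking each word (must be exactly 3 chars):
  'tag' (len=3): no
  'tag' (len=3): no
  'tin' (len=3): no
  'big' (len=3): no
  'rag' (len=3): no
Matching words: []
Total: 0

0


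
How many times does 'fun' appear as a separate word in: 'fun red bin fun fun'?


Scanning each word for exact match 'fun':
  Word 1: 'fun' -> MATCH
  Word 2: 'red' -> no
  Word 3: 'bin' -> no
  Word 4: 'fun' -> MATCH
  Word 5: 'fun' -> MATCH
Total matches: 3

3


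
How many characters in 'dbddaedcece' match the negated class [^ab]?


Negated class [^ab] matches any char NOT in {a, b}
Scanning 'dbddaedcece':
  pos 0: 'd' -> MATCH
  pos 1: 'b' -> no (excluded)
  pos 2: 'd' -> MATCH
  pos 3: 'd' -> MATCH
  pos 4: 'a' -> no (excluded)
  pos 5: 'e' -> MATCH
  pos 6: 'd' -> MATCH
  pos 7: 'c' -> MATCH
  pos 8: 'e' -> MATCH
  pos 9: 'c' -> MATCH
  pos 10: 'e' -> MATCH
Total matches: 9

9


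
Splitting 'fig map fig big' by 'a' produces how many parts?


Splitting by 'a' breaks the string at each occurrence of the separator.
Text: 'fig map fig big'
Parts after split:
  Part 1: 'fig m'
  Part 2: 'p fig big'
Total parts: 2

2


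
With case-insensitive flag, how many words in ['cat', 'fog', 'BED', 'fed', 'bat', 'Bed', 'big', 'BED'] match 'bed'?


Case-insensitive matching: compare each word's lowercase form to 'bed'.
  'cat' -> lower='cat' -> no
  'fog' -> lower='fog' -> no
  'BED' -> lower='bed' -> MATCH
  'fed' -> lower='fed' -> no
  'bat' -> lower='bat' -> no
  'Bed' -> lower='bed' -> MATCH
  'big' -> lower='big' -> no
  'BED' -> lower='bed' -> MATCH
Matches: ['BED', 'Bed', 'BED']
Count: 3

3


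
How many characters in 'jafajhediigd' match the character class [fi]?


Character class [fi] matches any of: {f, i}
Scanning string 'jafajhediigd' character by character:
  pos 0: 'j' -> no
  pos 1: 'a' -> no
  pos 2: 'f' -> MATCH
  pos 3: 'a' -> no
  pos 4: 'j' -> no
  pos 5: 'h' -> no
  pos 6: 'e' -> no
  pos 7: 'd' -> no
  pos 8: 'i' -> MATCH
  pos 9: 'i' -> MATCH
  pos 10: 'g' -> no
  pos 11: 'd' -> no
Total matches: 3

3


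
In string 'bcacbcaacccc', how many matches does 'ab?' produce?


Pattern 'ab?' matches 'a' optionally followed by 'b'.
String: 'bcacbcaacccc'
Scanning left to right for 'a' then checking next char:
  Match 1: 'a' (a not followed by b)
  Match 2: 'a' (a not followed by b)
  Match 3: 'a' (a not followed by b)
Total matches: 3

3
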